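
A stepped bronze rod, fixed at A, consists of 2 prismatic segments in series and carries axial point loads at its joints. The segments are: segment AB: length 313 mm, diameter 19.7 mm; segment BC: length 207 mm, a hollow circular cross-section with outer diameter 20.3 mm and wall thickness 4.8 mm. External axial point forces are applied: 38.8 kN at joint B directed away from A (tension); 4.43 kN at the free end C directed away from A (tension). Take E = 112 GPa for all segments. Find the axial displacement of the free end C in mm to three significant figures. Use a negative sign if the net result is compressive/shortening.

Internal axial forces (sectioning from the free end, tension +): N_BC = 4.43 kN, N_AB = 43.23 kN.
A_AB = 304.8 mm².
A_BC = 233.7 mm².
δ_AB = 43230·313/(304.8·112000) = 0.3964 mm
δ_BC = 4430·207/(233.7·112000) = 0.03503 mm
δ = Σδ_i = 0.4314 mm.

0.431 mm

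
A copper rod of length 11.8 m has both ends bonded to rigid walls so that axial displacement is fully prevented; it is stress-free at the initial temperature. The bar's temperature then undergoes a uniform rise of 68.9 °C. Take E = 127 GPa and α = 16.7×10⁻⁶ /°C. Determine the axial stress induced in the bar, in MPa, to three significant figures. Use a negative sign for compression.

Free thermal expansion αLΔT = 16.7e-6 · 11800 · 68.9 = 13.58 mm.
The walls impose strain ε = −(13.58)/11800 = -1.1506e-03; σ = Eε = 127000 · -1.1506e-03 = -146.1 MPa.

-146 MPa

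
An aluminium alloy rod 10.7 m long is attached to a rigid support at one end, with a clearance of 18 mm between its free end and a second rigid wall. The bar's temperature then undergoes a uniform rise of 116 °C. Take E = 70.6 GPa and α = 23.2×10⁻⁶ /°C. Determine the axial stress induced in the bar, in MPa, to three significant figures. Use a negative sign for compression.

-71.2 MPa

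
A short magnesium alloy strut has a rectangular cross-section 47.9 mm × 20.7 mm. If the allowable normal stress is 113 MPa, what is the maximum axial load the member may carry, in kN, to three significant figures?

112 kN

A = 991.5 mm².
P_max = σ_allow · A = 113 · 991.5 = 112000 N = 112 kN.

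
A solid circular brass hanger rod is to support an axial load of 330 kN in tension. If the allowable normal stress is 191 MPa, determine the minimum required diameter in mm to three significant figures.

46.9 mm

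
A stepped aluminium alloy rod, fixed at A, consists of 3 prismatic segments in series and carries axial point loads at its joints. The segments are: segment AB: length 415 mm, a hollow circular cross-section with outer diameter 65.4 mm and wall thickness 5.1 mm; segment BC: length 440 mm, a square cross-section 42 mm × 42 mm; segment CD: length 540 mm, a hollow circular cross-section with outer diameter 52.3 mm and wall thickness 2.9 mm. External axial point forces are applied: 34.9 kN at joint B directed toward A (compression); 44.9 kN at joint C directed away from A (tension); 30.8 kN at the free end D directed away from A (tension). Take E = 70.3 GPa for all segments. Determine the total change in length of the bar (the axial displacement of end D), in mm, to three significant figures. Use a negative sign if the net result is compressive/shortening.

1.04 mm

Internal axial forces (sectioning from the free end, tension +): N_CD = 30.8 kN, N_BC = 75.7 kN, N_AB = 40.8 kN.
A_AB = 966.1 mm².
A_BC = 1764 mm².
A_CD = 450.1 mm².
δ_AB = 40800·415/(966.1·70300) = 0.2493 mm
δ_BC = 75700·440/(1764·70300) = 0.2686 mm
δ_CD = 30800·540/(450.1·70300) = 0.5257 mm
δ = Σδ_i = 1.044 mm.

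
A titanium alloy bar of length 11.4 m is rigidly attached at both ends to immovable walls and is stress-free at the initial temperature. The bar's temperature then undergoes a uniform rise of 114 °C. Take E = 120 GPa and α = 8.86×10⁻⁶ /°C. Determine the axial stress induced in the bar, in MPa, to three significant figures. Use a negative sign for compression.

Free thermal expansion αLΔT = 8.86e-6 · 11400 · 114 = 11.51 mm.
The walls impose strain ε = −(11.51)/11400 = -1.0100e-03; σ = Eε = 120000 · -1.0100e-03 = -121.2 MPa.

-121 MPa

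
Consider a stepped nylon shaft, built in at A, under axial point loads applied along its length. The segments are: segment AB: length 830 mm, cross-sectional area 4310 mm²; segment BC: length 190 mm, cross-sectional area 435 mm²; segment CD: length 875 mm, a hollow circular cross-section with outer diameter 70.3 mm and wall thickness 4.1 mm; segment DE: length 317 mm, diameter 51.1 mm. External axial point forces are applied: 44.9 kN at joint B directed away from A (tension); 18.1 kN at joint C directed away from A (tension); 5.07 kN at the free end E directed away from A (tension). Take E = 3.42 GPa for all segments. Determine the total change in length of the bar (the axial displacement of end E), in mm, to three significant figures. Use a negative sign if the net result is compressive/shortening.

8.54 mm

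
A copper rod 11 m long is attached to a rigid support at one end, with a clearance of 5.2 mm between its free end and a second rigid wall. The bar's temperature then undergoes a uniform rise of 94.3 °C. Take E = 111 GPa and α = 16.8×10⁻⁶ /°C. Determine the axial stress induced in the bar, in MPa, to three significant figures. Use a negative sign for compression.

-123 MPa

Free thermal expansion αLΔT = 16.8e-6 · 11000 · 94.3 = 17.43 mm.
The walls engage after the gap closes; constrained expansion = 17.43 − 5.2 = 12.23 mm.
The walls impose strain ε = −(12.23)/11000 = -1.1115e-03; σ = Eε = 111000 · -1.1115e-03 = -123.4 MPa.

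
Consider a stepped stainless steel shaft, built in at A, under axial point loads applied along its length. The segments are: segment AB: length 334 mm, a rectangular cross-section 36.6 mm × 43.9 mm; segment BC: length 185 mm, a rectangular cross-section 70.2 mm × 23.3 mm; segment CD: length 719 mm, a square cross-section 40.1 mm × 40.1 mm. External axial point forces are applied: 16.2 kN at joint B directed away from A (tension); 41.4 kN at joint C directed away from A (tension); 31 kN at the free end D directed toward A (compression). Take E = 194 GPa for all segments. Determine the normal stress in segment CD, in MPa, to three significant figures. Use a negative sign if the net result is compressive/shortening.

Internal axial forces (sectioning from the free end, tension +): N_CD = -31 kN, N_BC = 10.4 kN, N_AB = 26.6 kN.
A_CD = 1608 mm².
σ_CD = N_CD/A_CD = -31000/1608 = -19.28 MPa.

-19.3 MPa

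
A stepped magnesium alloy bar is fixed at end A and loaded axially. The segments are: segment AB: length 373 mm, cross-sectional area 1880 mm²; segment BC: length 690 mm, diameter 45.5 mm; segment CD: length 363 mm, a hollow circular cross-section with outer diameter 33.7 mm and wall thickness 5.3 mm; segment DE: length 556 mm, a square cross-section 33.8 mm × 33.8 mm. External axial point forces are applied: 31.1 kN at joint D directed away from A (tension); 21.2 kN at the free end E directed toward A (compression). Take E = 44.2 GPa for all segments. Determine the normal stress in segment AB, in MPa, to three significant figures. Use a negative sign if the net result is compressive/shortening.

Internal axial forces (sectioning from the free end, tension +): N_DE = -21.2 kN, N_CD = 9.9 kN, N_BC = 9.9 kN, N_AB = 9.9 kN.
σ_AB = N_AB/A_AB = 9900/1880 = 5.266 MPa.

5.27 MPa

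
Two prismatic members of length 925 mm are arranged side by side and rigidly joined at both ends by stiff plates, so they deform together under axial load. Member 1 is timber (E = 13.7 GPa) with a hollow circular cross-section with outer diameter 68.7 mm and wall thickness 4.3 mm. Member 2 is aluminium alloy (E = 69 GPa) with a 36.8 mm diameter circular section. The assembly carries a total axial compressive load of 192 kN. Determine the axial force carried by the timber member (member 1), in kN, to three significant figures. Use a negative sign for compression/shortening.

A_1 = 870 mm².
A_2 = 1064 mm².
Equal strain + equilibrium ⇒ each member carries load in proportion to AE: A₁E₁ = 11920000 N, A₂E₂ = 73390000 N, ΣAE = 85310000 N.
F₁ = P·A₁E₁/ΣAE = -192000·11920000/85310000 = -26820 N.

-26.8 kN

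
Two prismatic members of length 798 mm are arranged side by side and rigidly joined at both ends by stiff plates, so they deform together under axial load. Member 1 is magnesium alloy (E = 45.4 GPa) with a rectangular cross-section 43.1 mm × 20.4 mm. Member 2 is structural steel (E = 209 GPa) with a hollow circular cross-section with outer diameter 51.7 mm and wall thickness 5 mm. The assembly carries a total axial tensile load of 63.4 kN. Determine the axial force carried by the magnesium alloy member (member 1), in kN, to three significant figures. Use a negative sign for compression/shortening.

13.1 kN

A_1 = 879.2 mm².
A_2 = 733.6 mm².
Equal strain + equilibrium ⇒ each member carries load in proportion to AE: A₁E₁ = 39920000 N, A₂E₂ = 153300000 N, ΣAE = 193200000 N.
F₁ = P·A₁E₁/ΣAE = 63400·39920000/193200000 = 13100 N.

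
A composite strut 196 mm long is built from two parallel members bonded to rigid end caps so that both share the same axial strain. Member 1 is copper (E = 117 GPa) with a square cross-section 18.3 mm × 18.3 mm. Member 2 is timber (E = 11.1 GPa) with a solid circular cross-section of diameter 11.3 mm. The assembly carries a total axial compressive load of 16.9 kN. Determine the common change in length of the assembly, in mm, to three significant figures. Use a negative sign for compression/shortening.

A_1 = 334.9 mm².
A_2 = 100.3 mm².
Equal strain + equilibrium ⇒ each member carries load in proportion to AE: A₁E₁ = 39180000 N, A₂E₂ = 1113000 N, ΣAE = 40300000 N.
δ = PL/ΣAE = -16900·196/40300000 = -0.0822 mm.

-0.0822 mm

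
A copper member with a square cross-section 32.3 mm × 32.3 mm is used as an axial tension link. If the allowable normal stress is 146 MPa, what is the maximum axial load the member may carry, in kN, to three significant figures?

152 kN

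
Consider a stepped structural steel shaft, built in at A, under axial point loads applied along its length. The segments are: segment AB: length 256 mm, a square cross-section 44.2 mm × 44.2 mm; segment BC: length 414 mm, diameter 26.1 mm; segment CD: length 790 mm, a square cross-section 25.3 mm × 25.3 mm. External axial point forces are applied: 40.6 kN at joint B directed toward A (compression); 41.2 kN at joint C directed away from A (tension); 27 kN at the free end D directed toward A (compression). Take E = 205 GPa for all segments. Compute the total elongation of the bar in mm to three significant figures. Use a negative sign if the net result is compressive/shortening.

-0.126 mm

Internal axial forces (sectioning from the free end, tension +): N_CD = -27 kN, N_BC = 14.2 kN, N_AB = -26.4 kN.
A_AB = 1954 mm².
A_BC = 535 mm².
A_CD = 640.1 mm².
δ_AB = -26400·256/(1954·205000) = -0.01688 mm
δ_BC = 14200·414/(535·205000) = 0.0536 mm
δ_CD = -27000·790/(640.1·205000) = -0.1626 mm
δ = Σδ_i = -0.1258 mm.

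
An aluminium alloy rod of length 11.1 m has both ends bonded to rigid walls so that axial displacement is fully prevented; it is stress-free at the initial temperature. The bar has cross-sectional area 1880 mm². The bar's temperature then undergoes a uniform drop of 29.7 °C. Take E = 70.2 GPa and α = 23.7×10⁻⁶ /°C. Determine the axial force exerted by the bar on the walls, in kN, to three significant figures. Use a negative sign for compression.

Free thermal expansion αLΔT = 23.7e-6 · 11100 · -29.7 = -7.813 mm.
The walls impose strain ε = −(-7.813)/11100 = 7.0389e-04; σ = Eε = 70200 · 7.0389e-04 = 49.41 MPa.
Wall reaction R = σ·A = 49.41·1880 = 92900 N = 92.9 kN.

92.9 kN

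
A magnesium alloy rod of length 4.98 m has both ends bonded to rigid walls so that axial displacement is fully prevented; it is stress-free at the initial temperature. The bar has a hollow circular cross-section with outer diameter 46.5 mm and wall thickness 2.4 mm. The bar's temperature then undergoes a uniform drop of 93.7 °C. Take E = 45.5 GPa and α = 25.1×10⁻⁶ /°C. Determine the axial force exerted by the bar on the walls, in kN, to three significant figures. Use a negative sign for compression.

35.6 kN

Free thermal expansion αLΔT = 25.1e-6 · 4980 · -93.7 = -11.71 mm.
The walls impose strain ε = −(-11.71)/4980 = 2.3519e-03; σ = Eε = 45500 · 2.3519e-03 = 107 MPa.
Wall reaction R = σ·A = 107·332.5 = 35580 N = 35.58 kN.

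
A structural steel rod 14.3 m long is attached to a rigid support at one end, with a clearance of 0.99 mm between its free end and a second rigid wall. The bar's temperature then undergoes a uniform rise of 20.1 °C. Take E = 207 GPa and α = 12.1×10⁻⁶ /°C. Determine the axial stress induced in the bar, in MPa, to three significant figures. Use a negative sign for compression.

Free thermal expansion αLΔT = 12.1e-6 · 14300 · 20.1 = 3.478 mm.
The walls engage after the gap closes; constrained expansion = 3.478 − 0.99 = 2.488 mm.
The walls impose strain ε = −(2.488)/14300 = -1.7398e-04; σ = Eε = 207000 · -1.7398e-04 = -36.01 MPa.

-36.0 MPa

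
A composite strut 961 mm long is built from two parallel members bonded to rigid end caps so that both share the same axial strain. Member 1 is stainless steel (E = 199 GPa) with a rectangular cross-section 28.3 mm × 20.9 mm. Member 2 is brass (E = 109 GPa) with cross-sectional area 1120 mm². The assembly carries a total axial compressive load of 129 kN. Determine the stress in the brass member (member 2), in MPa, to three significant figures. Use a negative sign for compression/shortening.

A_1 = 591.5 mm².
Equal strain + equilibrium ⇒ each member carries load in proportion to AE: A₁E₁ = 117700000 N, A₂E₂ = 122100000 N, ΣAE = 239800000 N.
σ₂ = P·E₂/ΣAE = -129000·109000/239800000 = -58.64 MPa.

-58.6 MPa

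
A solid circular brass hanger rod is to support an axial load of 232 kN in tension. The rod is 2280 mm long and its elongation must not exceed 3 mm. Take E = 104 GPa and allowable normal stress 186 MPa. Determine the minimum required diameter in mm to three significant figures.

46.5 mm

Required area A ≥ P/σ_allow = 232000/186 = 1247 mm².
For a solid circular section, d ≥ √(4A/π) = 39.85 mm.
Elongation limit: A ≥ PL/(Eδ_allow) = 232000·2280/(104000·3) = 1695 mm² ⇒ d ≥ 46.46 mm.
The elongation limit governs.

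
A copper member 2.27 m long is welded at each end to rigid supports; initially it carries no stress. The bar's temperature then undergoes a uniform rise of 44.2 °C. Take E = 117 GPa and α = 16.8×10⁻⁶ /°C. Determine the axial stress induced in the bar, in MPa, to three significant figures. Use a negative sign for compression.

Free thermal expansion αLΔT = 16.8e-6 · 2270 · 44.2 = 1.686 mm.
The walls impose strain ε = −(1.686)/2270 = -7.4256e-04; σ = Eε = 117000 · -7.4256e-04 = -86.88 MPa.

-86.9 MPa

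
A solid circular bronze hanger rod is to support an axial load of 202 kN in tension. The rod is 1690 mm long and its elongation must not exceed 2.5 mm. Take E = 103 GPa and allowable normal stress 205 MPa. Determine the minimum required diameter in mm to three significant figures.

Required area A ≥ P/σ_allow = 202000/205 = 985.4 mm².
For a solid circular section, d ≥ √(4A/π) = 35.42 mm.
Elongation limit: A ≥ PL/(Eδ_allow) = 202000·1690/(103000·2.5) = 1326 mm² ⇒ d ≥ 41.09 mm.
The elongation limit governs.

41.1 mm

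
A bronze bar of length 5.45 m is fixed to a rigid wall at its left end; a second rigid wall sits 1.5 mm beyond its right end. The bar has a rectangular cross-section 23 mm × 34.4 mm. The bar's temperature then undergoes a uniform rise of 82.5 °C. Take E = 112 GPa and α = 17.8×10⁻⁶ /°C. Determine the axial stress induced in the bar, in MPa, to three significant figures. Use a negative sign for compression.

Free thermal expansion αLΔT = 17.8e-6 · 5450 · 82.5 = 8.003 mm.
The walls engage after the gap closes; constrained expansion = 8.003 − 1.5 = 6.503 mm.
The walls impose strain ε = −(6.503)/5450 = -1.1933e-03; σ = Eε = 112000 · -1.1933e-03 = -133.6 MPa.

-134 MPa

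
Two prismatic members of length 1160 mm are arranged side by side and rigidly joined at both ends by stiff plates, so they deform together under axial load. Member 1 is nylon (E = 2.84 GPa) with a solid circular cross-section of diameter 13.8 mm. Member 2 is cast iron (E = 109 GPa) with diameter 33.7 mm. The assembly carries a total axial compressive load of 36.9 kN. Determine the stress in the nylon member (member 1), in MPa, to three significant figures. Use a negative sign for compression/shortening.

-1.07 MPa

A_1 = 149.6 mm².
A_2 = 892 mm².
Equal strain + equilibrium ⇒ each member carries load in proportion to AE: A₁E₁ = 424800 N, A₂E₂ = 97220000 N, ΣAE = 97650000 N.
σ₁ = P·E₁/ΣAE = -36900·2840/97650000 = -1.073 MPa.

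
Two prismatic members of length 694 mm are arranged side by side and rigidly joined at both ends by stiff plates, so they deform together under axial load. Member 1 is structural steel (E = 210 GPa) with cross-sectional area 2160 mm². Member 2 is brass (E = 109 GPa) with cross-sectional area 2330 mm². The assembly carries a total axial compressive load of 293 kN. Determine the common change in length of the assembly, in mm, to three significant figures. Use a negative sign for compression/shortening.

-0.287 mm

Equal strain + equilibrium ⇒ each member carries load in proportion to AE: A₁E₁ = 453600000 N, A₂E₂ = 254000000 N, ΣAE = 707600000 N.
δ = PL/ΣAE = -293000·694/707600000 = -0.2874 mm.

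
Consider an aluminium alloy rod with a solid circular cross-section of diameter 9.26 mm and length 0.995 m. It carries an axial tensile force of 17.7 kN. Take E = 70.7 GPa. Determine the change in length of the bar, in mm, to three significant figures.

3.70 mm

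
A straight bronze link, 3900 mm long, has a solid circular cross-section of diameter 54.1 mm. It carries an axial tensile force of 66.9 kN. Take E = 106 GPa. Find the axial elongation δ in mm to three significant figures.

1.07 mm

A = 2299 mm².
δ_mech = NL/(AE) = 66900·3900/(2299·106000) = 1.071 mm.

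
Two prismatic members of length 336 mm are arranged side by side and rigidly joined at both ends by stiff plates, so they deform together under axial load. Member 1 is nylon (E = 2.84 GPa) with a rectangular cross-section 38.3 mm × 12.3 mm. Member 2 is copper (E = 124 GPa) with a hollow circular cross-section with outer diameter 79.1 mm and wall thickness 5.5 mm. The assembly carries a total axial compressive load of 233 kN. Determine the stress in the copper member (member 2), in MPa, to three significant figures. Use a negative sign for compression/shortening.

A_1 = 471.1 mm².
A_2 = 1272 mm².
Equal strain + equilibrium ⇒ each member carries load in proportion to AE: A₁E₁ = 1338000 N, A₂E₂ = 157700000 N, ΣAE = 159000000 N.
σ₂ = P·E₂/ΣAE = -233000·124000/159000000 = -181.7 MPa.

-182 MPa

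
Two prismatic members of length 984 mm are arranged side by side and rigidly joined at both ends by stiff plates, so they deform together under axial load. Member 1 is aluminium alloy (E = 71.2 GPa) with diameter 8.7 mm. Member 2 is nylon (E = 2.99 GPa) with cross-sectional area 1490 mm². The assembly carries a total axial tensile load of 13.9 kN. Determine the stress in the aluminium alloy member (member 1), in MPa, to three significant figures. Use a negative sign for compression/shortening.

A_1 = 59.45 mm².
Equal strain + equilibrium ⇒ each member carries load in proportion to AE: A₁E₁ = 4233000 N, A₂E₂ = 4455000 N, ΣAE = 8688000 N.
σ₁ = P·E₁/ΣAE = 13900·71200/8688000 = 113.9 MPa.

114 MPa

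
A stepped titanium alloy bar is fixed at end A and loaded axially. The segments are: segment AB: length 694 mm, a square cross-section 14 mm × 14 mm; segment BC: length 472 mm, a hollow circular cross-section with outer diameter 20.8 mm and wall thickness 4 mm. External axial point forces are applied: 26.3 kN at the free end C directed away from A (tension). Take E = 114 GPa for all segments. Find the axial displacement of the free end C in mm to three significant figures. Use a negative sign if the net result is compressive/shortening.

1.33 mm

Internal axial forces (sectioning from the free end, tension +): N_BC = 26.3 kN, N_AB = 26.3 kN.
A_AB = 196 mm².
A_BC = 211.1 mm².
δ_AB = 26300·694/(196·114000) = 0.8169 mm
δ_BC = 26300·472/(211.1·114000) = 0.5158 mm
δ = Σδ_i = 1.333 mm.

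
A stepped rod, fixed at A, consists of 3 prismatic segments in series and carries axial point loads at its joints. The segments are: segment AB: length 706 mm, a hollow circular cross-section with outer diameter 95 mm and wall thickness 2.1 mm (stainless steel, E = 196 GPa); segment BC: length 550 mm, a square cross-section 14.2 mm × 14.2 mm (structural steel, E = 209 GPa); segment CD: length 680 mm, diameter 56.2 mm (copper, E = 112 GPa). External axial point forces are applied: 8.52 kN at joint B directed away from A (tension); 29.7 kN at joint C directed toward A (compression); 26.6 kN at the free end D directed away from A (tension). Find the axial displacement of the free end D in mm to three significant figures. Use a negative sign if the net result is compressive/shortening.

0.0565 mm

Internal axial forces (sectioning from the free end, tension +): N_CD = 26.6 kN, N_BC = -3.1 kN, N_AB = 5.42 kN.
A_AB = 612.9 mm².
A_BC = 201.6 mm².
A_CD = 2481 mm².
δ_AB = 5420·706/(612.9·196000) = 0.03185 mm
δ_BC = -3100·550/(201.6·209000) = -0.04046 mm
δ_CD = 26600·680/(2481·112000) = 0.0651 mm
δ = Σδ_i = 0.0565 mm.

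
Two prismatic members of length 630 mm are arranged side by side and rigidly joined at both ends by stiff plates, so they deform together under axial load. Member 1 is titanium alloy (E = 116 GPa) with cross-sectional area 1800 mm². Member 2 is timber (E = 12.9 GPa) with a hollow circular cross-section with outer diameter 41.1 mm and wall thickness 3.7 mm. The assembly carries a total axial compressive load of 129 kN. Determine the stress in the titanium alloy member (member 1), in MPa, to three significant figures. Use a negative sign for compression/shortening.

-69.8 MPa

A_2 = 434.7 mm².
Equal strain + equilibrium ⇒ each member carries load in proportion to AE: A₁E₁ = 208800000 N, A₂E₂ = 5608000 N, ΣAE = 214400000 N.
σ₁ = P·E₁/ΣAE = -129000·116000/214400000 = -69.79 MPa.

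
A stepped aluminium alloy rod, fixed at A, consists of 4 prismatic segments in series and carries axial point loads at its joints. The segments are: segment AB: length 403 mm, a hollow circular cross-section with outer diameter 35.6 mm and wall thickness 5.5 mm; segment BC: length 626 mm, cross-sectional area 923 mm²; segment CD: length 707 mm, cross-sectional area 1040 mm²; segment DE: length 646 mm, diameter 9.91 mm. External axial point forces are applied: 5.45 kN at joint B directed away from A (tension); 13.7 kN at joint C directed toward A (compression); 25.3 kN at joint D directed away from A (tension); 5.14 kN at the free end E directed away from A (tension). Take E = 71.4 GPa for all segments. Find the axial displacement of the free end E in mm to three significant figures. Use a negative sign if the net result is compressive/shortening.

Internal axial forces (sectioning from the free end, tension +): N_DE = 5.14 kN, N_CD = 30.44 kN, N_BC = 16.74 kN, N_AB = 22.19 kN.
A_AB = 520.1 mm².
A_DE = 77.13 mm².
δ_AB = 22190·403/(520.1·71400) = 0.2408 mm
δ_BC = 16740·626/(923·71400) = 0.159 mm
δ_CD = 30440·707/(1040·71400) = 0.2898 mm
δ_DE = 5140·646/(77.13·71400) = 0.6029 mm
δ = Σδ_i = 1.293 mm.

1.29 mm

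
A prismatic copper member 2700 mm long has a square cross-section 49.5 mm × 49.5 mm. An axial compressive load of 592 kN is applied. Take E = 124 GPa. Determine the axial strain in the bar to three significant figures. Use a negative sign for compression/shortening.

A = 2450 mm².
σ = N/A = -241.6 MPa; ε = σ/E = -241.6/124000 = -1.948e-03.

-0.00195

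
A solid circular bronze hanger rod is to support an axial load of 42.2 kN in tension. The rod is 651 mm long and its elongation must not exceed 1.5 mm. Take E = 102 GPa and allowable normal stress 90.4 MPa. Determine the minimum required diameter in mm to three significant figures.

Required area A ≥ P/σ_allow = 42200/90.4 = 466.8 mm².
For a solid circular section, d ≥ √(4A/π) = 24.38 mm.
Elongation limit: A ≥ PL/(Eδ_allow) = 42200·651/(102000·1.5) = 179.6 mm² ⇒ d ≥ 15.12 mm.
The stress limit governs.

24.4 mm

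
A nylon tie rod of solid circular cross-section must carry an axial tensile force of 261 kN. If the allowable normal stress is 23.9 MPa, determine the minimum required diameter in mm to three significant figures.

118 mm

Required area A ≥ P/σ_allow = 261000/23.9 = 10920 mm².
For a solid circular section, d ≥ √(4A/π) = 117.9 mm.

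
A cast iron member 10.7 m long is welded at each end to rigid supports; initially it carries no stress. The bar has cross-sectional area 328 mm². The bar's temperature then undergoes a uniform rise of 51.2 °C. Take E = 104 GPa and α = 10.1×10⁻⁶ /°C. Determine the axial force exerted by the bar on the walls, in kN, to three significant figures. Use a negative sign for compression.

Free thermal expansion αLΔT = 10.1e-6 · 10700 · 51.2 = 5.533 mm.
The walls impose strain ε = −(5.533)/10700 = -5.1712e-04; σ = Eε = 104000 · -5.1712e-04 = -53.78 MPa.
Wall reaction R = σ·A = -53.78·328 = -17640 N = -17.64 kN.

-17.6 kN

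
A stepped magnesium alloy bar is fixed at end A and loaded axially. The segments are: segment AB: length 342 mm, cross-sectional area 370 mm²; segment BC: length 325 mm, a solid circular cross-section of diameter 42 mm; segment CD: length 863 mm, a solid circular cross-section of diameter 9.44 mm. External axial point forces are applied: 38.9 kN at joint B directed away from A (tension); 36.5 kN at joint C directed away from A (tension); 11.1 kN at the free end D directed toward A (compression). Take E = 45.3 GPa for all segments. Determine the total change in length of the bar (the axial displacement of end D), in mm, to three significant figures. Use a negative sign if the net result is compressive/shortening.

-1.58 mm

Internal axial forces (sectioning from the free end, tension +): N_CD = -11.1 kN, N_BC = 25.4 kN, N_AB = 64.3 kN.
A_BC = 1385 mm².
A_CD = 69.99 mm².
δ_AB = 64300·342/(370·45300) = 1.312 mm
δ_BC = 25400·325/(1385·45300) = 0.1315 mm
δ_CD = -11100·863/(69.99·45300) = -3.021 mm
δ = Σδ_i = -1.578 mm.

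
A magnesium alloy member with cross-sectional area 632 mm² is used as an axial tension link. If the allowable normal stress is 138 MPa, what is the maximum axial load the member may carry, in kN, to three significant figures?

87.2 kN

P_max = σ_allow · A = 138 · 632 = 87220 N = 87.22 kN.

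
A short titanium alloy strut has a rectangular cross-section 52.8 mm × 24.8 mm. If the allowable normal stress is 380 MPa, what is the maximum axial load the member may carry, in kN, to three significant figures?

498 kN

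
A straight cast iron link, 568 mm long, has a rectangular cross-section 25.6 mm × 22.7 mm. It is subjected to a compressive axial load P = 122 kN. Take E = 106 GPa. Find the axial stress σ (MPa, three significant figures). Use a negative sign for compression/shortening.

-210 MPa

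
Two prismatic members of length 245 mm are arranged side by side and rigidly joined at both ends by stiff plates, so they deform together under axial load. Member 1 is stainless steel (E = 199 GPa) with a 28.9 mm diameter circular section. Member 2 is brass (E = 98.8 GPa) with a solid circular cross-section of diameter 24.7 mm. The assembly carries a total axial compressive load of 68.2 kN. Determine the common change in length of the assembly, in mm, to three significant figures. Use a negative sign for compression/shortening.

-0.0939 mm

A_1 = 656 mm².
A_2 = 479.2 mm².
Equal strain + equilibrium ⇒ each member carries load in proportion to AE: A₁E₁ = 130500000 N, A₂E₂ = 47340000 N, ΣAE = 177900000 N.
δ = PL/ΣAE = -68200·245/177900000 = -0.09393 mm.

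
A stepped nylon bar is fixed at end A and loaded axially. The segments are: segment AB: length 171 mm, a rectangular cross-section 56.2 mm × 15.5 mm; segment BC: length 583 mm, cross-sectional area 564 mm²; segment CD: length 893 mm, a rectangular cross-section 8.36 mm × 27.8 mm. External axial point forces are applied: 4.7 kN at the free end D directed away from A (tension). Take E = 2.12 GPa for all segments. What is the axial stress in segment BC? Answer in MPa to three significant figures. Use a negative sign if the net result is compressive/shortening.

Internal axial forces (sectioning from the free end, tension +): N_CD = 4.7 kN, N_BC = 4.7 kN, N_AB = 4.7 kN.
σ_BC = N_BC/A_BC = 4700/564 = 8.333 MPa.

8.33 MPa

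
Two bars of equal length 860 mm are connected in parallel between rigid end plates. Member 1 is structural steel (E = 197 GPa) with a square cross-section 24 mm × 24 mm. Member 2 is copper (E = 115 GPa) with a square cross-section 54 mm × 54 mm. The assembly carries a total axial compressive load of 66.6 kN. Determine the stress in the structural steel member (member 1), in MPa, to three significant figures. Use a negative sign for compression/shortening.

-29.2 MPa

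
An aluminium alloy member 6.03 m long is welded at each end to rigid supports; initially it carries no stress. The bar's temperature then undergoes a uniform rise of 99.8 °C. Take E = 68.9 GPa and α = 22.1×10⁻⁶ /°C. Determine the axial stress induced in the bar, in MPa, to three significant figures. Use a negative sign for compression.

-152 MPa

Free thermal expansion αLΔT = 22.1e-6 · 6030 · 99.8 = 13.3 mm.
The walls impose strain ε = −(13.3)/6030 = -2.2056e-03; σ = Eε = 68900 · -2.2056e-03 = -152 MPa.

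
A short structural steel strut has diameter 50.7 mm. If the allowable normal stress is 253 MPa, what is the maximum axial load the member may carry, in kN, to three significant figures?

511 kN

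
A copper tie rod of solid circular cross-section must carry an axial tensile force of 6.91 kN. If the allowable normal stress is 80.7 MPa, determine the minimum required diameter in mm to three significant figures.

Required area A ≥ P/σ_allow = 6910/80.7 = 85.63 mm².
For a solid circular section, d ≥ √(4A/π) = 10.44 mm.

10.4 mm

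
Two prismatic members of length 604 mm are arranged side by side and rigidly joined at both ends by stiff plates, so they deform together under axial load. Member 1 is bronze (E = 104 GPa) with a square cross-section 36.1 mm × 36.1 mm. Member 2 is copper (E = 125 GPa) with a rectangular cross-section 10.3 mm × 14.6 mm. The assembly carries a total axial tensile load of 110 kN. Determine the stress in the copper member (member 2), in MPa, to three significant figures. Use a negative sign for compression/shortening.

A_1 = 1303 mm².
A_2 = 150.4 mm².
Equal strain + equilibrium ⇒ each member carries load in proportion to AE: A₁E₁ = 135500000 N, A₂E₂ = 18800000 N, ΣAE = 154300000 N.
σ₂ = P·E₂/ΣAE = 110000·125000/154300000 = 89.09 MPa.

89.1 MPa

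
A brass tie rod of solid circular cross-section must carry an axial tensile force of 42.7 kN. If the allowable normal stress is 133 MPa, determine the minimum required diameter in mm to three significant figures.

20.2 mm

Required area A ≥ P/σ_allow = 42700/133 = 321.1 mm².
For a solid circular section, d ≥ √(4A/π) = 20.22 mm.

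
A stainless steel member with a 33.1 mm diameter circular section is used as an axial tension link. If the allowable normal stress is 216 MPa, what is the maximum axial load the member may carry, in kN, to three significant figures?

A = 860.5 mm².
P_max = σ_allow · A = 216 · 860.5 = 185900 N = 185.9 kN.

186 kN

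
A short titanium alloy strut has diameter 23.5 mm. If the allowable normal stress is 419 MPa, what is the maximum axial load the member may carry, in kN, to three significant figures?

A = 433.7 mm².
P_max = σ_allow · A = 419 · 433.7 = 181700 N = 181.7 kN.

182 kN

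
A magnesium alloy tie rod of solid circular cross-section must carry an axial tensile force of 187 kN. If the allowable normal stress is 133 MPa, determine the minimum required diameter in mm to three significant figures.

Required area A ≥ P/σ_allow = 187000/133 = 1406 mm².
For a solid circular section, d ≥ √(4A/π) = 42.31 mm.

42.3 mm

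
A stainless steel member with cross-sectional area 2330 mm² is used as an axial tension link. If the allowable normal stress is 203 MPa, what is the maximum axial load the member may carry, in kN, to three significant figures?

473 kN

P_max = σ_allow · A = 203 · 2330 = 473000 N = 473 kN.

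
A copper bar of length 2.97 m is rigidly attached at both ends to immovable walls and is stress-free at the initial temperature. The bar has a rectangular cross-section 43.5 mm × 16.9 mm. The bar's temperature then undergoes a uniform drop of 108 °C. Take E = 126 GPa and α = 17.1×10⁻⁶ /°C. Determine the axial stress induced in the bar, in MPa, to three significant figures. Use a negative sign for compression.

233 MPa

Free thermal expansion αLΔT = 17.1e-6 · 2970 · -108 = -5.485 mm.
The walls impose strain ε = −(-5.485)/2970 = 1.8468e-03; σ = Eε = 126000 · 1.8468e-03 = 232.7 MPa.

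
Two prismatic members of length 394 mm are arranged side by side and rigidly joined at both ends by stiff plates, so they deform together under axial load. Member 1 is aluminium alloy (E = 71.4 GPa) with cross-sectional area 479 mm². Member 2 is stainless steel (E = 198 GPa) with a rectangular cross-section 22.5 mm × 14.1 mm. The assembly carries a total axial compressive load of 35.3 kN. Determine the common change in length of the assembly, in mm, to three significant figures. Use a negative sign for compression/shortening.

A_2 = 317.2 mm².
Equal strain + equilibrium ⇒ each member carries load in proportion to AE: A₁E₁ = 34200000 N, A₂E₂ = 62820000 N, ΣAE = 97020000 N.
δ = PL/ΣAE = -35300·394/97020000 = -0.1434 mm.

-0.143 mm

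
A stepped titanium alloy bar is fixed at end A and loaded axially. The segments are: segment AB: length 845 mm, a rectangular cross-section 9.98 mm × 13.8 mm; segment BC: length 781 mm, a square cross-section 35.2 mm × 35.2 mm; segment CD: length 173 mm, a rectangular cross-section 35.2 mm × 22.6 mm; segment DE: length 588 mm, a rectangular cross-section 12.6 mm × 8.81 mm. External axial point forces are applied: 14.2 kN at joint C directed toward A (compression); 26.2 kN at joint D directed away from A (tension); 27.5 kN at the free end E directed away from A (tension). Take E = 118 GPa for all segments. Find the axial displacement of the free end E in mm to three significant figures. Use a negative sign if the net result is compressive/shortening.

Internal axial forces (sectioning from the free end, tension +): N_DE = 27.5 kN, N_CD = 53.7 kN, N_BC = 39.5 kN, N_AB = 39.5 kN.
A_AB = 137.7 mm².
A_BC = 1239 mm².
A_CD = 795.5 mm².
A_DE = 111 mm².
δ_AB = 39500·845/(137.7·118000) = 2.054 mm
δ_BC = 39500·781/(1239·118000) = 0.211 mm
δ_CD = 53700·173/(795.5·118000) = 0.09897 mm
δ_DE = 27500·588/(111·118000) = 1.234 mm
δ = Σδ_i = 3.598 mm.

3.60 mm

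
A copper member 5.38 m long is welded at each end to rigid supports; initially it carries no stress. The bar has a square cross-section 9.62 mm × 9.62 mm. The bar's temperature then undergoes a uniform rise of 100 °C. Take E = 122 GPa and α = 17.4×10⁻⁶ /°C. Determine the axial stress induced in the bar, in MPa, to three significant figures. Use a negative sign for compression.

Free thermal expansion αLΔT = 17.4e-6 · 5380 · 100 = 9.361 mm.
The walls impose strain ε = −(9.361)/5380 = -1.7400e-03; σ = Eε = 122000 · -1.7400e-03 = -212.3 MPa.

-212 MPa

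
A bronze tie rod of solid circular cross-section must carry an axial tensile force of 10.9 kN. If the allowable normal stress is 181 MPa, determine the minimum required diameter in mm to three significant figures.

8.76 mm

Required area A ≥ P/σ_allow = 10900/181 = 60.22 mm².
For a solid circular section, d ≥ √(4A/π) = 8.756 mm.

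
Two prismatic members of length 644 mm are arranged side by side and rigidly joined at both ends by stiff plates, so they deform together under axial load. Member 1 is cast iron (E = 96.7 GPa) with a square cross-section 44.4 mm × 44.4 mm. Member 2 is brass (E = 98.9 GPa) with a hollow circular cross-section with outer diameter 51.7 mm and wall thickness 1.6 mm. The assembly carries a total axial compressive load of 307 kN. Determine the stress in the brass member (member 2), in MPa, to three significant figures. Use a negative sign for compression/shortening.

-141 MPa

A_1 = 1971 mm².
A_2 = 251.8 mm².
Equal strain + equilibrium ⇒ each member carries load in proportion to AE: A₁E₁ = 190600000 N, A₂E₂ = 24910000 N, ΣAE = 215500000 N.
σ₂ = P·E₂/ΣAE = -307000·98900/215500000 = -140.9 MPa.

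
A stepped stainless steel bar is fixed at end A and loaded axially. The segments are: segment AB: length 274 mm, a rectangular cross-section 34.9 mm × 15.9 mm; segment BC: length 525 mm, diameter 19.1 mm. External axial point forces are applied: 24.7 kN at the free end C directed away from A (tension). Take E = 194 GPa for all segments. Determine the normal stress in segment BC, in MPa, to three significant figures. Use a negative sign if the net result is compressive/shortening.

86.2 MPa

Internal axial forces (sectioning from the free end, tension +): N_BC = 24.7 kN, N_AB = 24.7 kN.
A_BC = 286.5 mm².
σ_BC = N_BC/A_BC = 24700/286.5 = 86.21 MPa.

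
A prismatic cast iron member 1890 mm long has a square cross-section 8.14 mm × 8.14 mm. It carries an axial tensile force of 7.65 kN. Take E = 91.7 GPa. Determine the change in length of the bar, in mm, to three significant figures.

2.38 mm

A = 66.26 mm².
δ_mech = NL/(AE) = 7650·1890/(66.26·91700) = 2.38 mm.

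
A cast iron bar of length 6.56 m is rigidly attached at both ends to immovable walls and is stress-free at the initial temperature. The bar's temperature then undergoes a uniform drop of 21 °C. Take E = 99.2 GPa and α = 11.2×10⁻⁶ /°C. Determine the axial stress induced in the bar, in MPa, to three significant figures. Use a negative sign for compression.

Free thermal expansion αLΔT = 11.2e-6 · 6560 · -21 = -1.543 mm.
The walls impose strain ε = −(-1.543)/6560 = 2.3520e-04; σ = Eε = 99200 · 2.3520e-04 = 23.33 MPa.

23.3 MPa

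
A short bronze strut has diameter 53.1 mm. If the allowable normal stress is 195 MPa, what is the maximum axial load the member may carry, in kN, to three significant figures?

A = 2215 mm².
P_max = σ_allow · A = 195 · 2215 = 431800 N = 431.8 kN.

432 kN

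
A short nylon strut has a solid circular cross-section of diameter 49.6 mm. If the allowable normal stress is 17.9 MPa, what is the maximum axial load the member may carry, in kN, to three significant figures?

A = 1932 mm².
P_max = σ_allow · A = 17.9 · 1932 = 34590 N = 34.59 kN.

34.6 kN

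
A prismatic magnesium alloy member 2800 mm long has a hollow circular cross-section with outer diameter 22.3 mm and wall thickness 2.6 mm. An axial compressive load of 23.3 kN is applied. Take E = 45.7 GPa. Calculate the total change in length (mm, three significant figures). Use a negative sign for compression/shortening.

A = 160.9 mm².
δ_mech = NL/(AE) = -23300·2800/(160.9·45700) = -8.872 mm.

-8.87 mm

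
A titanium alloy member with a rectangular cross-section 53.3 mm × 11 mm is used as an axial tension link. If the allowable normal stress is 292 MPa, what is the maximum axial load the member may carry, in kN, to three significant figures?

171 kN

A = 586.3 mm².
P_max = σ_allow · A = 292 · 586.3 = 171200 N = 171.2 kN.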